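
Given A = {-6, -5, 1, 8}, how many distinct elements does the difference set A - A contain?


A - A = {a - a' : a, a' ∈ A}; |A| = 4.
Bounds: 2|A|-1 ≤ |A - A| ≤ |A|² - |A| + 1, i.e. 7 ≤ |A - A| ≤ 13.
Note: 0 ∈ A - A always (from a - a). The set is symmetric: if d ∈ A - A then -d ∈ A - A.
Enumerate nonzero differences d = a - a' with a > a' (then include -d):
Positive differences: {1, 6, 7, 13, 14}
Full difference set: {0} ∪ (positive diffs) ∪ (negative diffs).
|A - A| = 1 + 2·5 = 11 (matches direct enumeration: 11).

|A - A| = 11


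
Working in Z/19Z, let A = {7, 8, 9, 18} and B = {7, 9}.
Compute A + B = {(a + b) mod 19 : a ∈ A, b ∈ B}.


Work in Z/19Z: reduce every sum a + b modulo 19.
Enumerate all 8 pairs:
a = 7: 7+7=14, 7+9=16
a = 8: 8+7=15, 8+9=17
a = 9: 9+7=16, 9+9=18
a = 18: 18+7=6, 18+9=8
Distinct residues collected: {6, 8, 14, 15, 16, 17, 18}
|A + B| = 7 (out of 19 total residues).

A + B = {6, 8, 14, 15, 16, 17, 18}


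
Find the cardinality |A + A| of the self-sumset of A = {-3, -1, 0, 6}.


A + A = {a + a' : a, a' ∈ A}; |A| = 4.
General bounds: 2|A| - 1 ≤ |A + A| ≤ |A|(|A|+1)/2, i.e. 7 ≤ |A + A| ≤ 10.
Lower bound 2|A|-1 is attained iff A is an arithmetic progression.
Enumerate sums a + a' for a ≤ a' (symmetric, so this suffices):
a = -3: -3+-3=-6, -3+-1=-4, -3+0=-3, -3+6=3
a = -1: -1+-1=-2, -1+0=-1, -1+6=5
a = 0: 0+0=0, 0+6=6
a = 6: 6+6=12
Distinct sums: {-6, -4, -3, -2, -1, 0, 3, 5, 6, 12}
|A + A| = 10

|A + A| = 10


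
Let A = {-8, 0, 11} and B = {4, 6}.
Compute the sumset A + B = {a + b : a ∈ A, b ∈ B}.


A + B = {a + b : a ∈ A, b ∈ B}.
Enumerate all |A|·|B| = 3·2 = 6 pairs (a, b) and collect distinct sums.
a = -8: -8+4=-4, -8+6=-2
a = 0: 0+4=4, 0+6=6
a = 11: 11+4=15, 11+6=17
Collecting distinct sums: A + B = {-4, -2, 4, 6, 15, 17}
|A + B| = 6

A + B = {-4, -2, 4, 6, 15, 17}


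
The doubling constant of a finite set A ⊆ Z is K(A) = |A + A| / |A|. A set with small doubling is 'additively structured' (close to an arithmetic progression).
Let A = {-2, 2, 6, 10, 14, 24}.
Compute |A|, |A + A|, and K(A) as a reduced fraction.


|A| = 6.
Compute A + A by enumerating all 36 pairs.
A + A = {-4, 0, 4, 8, 12, 16, 20, 22, 24, 26, 28, 30, 34, 38, 48}, so |A + A| = 15.
K = |A + A| / |A| = 15/6 = 5/2 ≈ 2.5000.
Reference: AP of size 6 gives K = 11/6 ≈ 1.8333; a fully generic set of size 6 gives K ≈ 3.5000.

|A| = 6, |A + A| = 15, K = 15/6 = 5/2.


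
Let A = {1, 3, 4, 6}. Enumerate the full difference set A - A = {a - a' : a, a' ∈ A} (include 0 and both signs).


A - A = {a - a' : a, a' ∈ A}.
Compute a - a' for each ordered pair (a, a'):
a = 1: 1-1=0, 1-3=-2, 1-4=-3, 1-6=-5
a = 3: 3-1=2, 3-3=0, 3-4=-1, 3-6=-3
a = 4: 4-1=3, 4-3=1, 4-4=0, 4-6=-2
a = 6: 6-1=5, 6-3=3, 6-4=2, 6-6=0
Collecting distinct values (and noting 0 appears from a-a):
A - A = {-5, -3, -2, -1, 0, 1, 2, 3, 5}
|A - A| = 9

A - A = {-5, -3, -2, -1, 0, 1, 2, 3, 5}


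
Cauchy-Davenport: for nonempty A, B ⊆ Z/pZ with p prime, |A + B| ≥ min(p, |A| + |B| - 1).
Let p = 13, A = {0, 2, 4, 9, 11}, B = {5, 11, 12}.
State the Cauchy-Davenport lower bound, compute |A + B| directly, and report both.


Cauchy-Davenport: |A + B| ≥ min(p, |A| + |B| - 1) for A, B nonempty in Z/pZ.
|A| = 5, |B| = 3, p = 13.
CD lower bound = min(13, 5 + 3 - 1) = min(13, 7) = 7.
Compute A + B mod 13 directly:
a = 0: 0+5=5, 0+11=11, 0+12=12
a = 2: 2+5=7, 2+11=0, 2+12=1
a = 4: 4+5=9, 4+11=2, 4+12=3
a = 9: 9+5=1, 9+11=7, 9+12=8
a = 11: 11+5=3, 11+11=9, 11+12=10
A + B = {0, 1, 2, 3, 5, 7, 8, 9, 10, 11, 12}, so |A + B| = 11.
Verify: 11 ≥ 7? Yes ✓.

CD lower bound = 7, actual |A + B| = 11.


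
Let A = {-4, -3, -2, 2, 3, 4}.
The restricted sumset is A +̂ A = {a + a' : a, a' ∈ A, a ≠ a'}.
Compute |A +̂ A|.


Restricted sumset: A +̂ A = {a + a' : a ∈ A, a' ∈ A, a ≠ a'}.
Equivalently, take A + A and drop any sum 2a that is achievable ONLY as a + a for a ∈ A (i.e. sums representable only with equal summands).
Enumerate pairs (a, a') with a < a' (symmetric, so each unordered pair gives one sum; this covers all a ≠ a'):
  -4 + -3 = -7
  -4 + -2 = -6
  -4 + 2 = -2
  -4 + 3 = -1
  -4 + 4 = 0
  -3 + -2 = -5
  -3 + 2 = -1
  -3 + 3 = 0
  -3 + 4 = 1
  -2 + 2 = 0
  -2 + 3 = 1
  -2 + 4 = 2
  2 + 3 = 5
  2 + 4 = 6
  3 + 4 = 7
Collected distinct sums: {-7, -6, -5, -2, -1, 0, 1, 2, 5, 6, 7}
|A +̂ A| = 11
(Reference bound: |A +̂ A| ≥ 2|A| - 3 for |A| ≥ 2, with |A| = 6 giving ≥ 9.)

|A +̂ A| = 11


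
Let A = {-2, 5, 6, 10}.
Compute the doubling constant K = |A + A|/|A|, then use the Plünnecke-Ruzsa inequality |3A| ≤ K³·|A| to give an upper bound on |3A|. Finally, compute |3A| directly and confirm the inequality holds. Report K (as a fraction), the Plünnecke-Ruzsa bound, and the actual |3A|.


|A| = 4.
Step 1: Compute A + A by enumerating all 16 pairs.
A + A = {-4, 3, 4, 8, 10, 11, 12, 15, 16, 20}, so |A + A| = 10.
Step 2: Doubling constant K = |A + A|/|A| = 10/4 = 10/4 ≈ 2.5000.
Step 3: Plünnecke-Ruzsa gives |3A| ≤ K³·|A| = (2.5000)³ · 4 ≈ 62.5000.
Step 4: Compute 3A = A + A + A directly by enumerating all triples (a,b,c) ∈ A³; |3A| = 19.
Step 5: Check 19 ≤ 62.5000? Yes ✓.

K = 10/4, Plünnecke-Ruzsa bound K³|A| ≈ 62.5000, |3A| = 19, inequality holds.


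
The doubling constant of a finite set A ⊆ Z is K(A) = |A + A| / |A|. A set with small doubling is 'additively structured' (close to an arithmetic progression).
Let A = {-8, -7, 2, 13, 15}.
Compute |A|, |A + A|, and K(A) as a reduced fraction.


|A| = 5.
Compute A + A by enumerating all 25 pairs.
A + A = {-16, -15, -14, -6, -5, 4, 5, 6, 7, 8, 15, 17, 26, 28, 30}, so |A + A| = 15.
K = |A + A| / |A| = 15/5 = 3/1 ≈ 3.0000.
Reference: AP of size 5 gives K = 9/5 ≈ 1.8000; a fully generic set of size 5 gives K ≈ 3.0000.

|A| = 5, |A + A| = 15, K = 15/5 = 3/1.


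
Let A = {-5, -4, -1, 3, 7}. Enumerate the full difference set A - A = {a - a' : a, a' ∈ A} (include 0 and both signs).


A - A = {a - a' : a, a' ∈ A}.
Compute a - a' for each ordered pair (a, a'):
a = -5: -5--5=0, -5--4=-1, -5--1=-4, -5-3=-8, -5-7=-12
a = -4: -4--5=1, -4--4=0, -4--1=-3, -4-3=-7, -4-7=-11
a = -1: -1--5=4, -1--4=3, -1--1=0, -1-3=-4, -1-7=-8
a = 3: 3--5=8, 3--4=7, 3--1=4, 3-3=0, 3-7=-4
a = 7: 7--5=12, 7--4=11, 7--1=8, 7-3=4, 7-7=0
Collecting distinct values (and noting 0 appears from a-a):
A - A = {-12, -11, -8, -7, -4, -3, -1, 0, 1, 3, 4, 7, 8, 11, 12}
|A - A| = 15

A - A = {-12, -11, -8, -7, -4, -3, -1, 0, 1, 3, 4, 7, 8, 11, 12}


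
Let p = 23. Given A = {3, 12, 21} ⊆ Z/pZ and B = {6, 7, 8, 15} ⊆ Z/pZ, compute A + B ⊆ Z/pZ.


Work in Z/23Z: reduce every sum a + b modulo 23.
Enumerate all 12 pairs:
a = 3: 3+6=9, 3+7=10, 3+8=11, 3+15=18
a = 12: 12+6=18, 12+7=19, 12+8=20, 12+15=4
a = 21: 21+6=4, 21+7=5, 21+8=6, 21+15=13
Distinct residues collected: {4, 5, 6, 9, 10, 11, 13, 18, 19, 20}
|A + B| = 10 (out of 23 total residues).

A + B = {4, 5, 6, 9, 10, 11, 13, 18, 19, 20}


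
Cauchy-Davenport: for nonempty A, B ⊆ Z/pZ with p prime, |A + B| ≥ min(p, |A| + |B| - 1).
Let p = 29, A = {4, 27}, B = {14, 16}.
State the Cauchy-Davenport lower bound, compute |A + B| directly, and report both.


Cauchy-Davenport: |A + B| ≥ min(p, |A| + |B| - 1) for A, B nonempty in Z/pZ.
|A| = 2, |B| = 2, p = 29.
CD lower bound = min(29, 2 + 2 - 1) = min(29, 3) = 3.
Compute A + B mod 29 directly:
a = 4: 4+14=18, 4+16=20
a = 27: 27+14=12, 27+16=14
A + B = {12, 14, 18, 20}, so |A + B| = 4.
Verify: 4 ≥ 3? Yes ✓.

CD lower bound = 3, actual |A + B| = 4.


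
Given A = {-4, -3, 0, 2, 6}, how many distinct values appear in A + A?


A + A = {a + a' : a, a' ∈ A}; |A| = 5.
General bounds: 2|A| - 1 ≤ |A + A| ≤ |A|(|A|+1)/2, i.e. 9 ≤ |A + A| ≤ 15.
Lower bound 2|A|-1 is attained iff A is an arithmetic progression.
Enumerate sums a + a' for a ≤ a' (symmetric, so this suffices):
a = -4: -4+-4=-8, -4+-3=-7, -4+0=-4, -4+2=-2, -4+6=2
a = -3: -3+-3=-6, -3+0=-3, -3+2=-1, -3+6=3
a = 0: 0+0=0, 0+2=2, 0+6=6
a = 2: 2+2=4, 2+6=8
a = 6: 6+6=12
Distinct sums: {-8, -7, -6, -4, -3, -2, -1, 0, 2, 3, 4, 6, 8, 12}
|A + A| = 14

|A + A| = 14


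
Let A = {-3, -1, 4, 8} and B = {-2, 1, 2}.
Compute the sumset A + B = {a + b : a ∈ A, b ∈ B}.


A + B = {a + b : a ∈ A, b ∈ B}.
Enumerate all |A|·|B| = 4·3 = 12 pairs (a, b) and collect distinct sums.
a = -3: -3+-2=-5, -3+1=-2, -3+2=-1
a = -1: -1+-2=-3, -1+1=0, -1+2=1
a = 4: 4+-2=2, 4+1=5, 4+2=6
a = 8: 8+-2=6, 8+1=9, 8+2=10
Collecting distinct sums: A + B = {-5, -3, -2, -1, 0, 1, 2, 5, 6, 9, 10}
|A + B| = 11

A + B = {-5, -3, -2, -1, 0, 1, 2, 5, 6, 9, 10}


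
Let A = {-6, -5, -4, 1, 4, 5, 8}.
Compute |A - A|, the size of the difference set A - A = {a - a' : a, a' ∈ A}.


A - A = {a - a' : a, a' ∈ A}; |A| = 7.
Bounds: 2|A|-1 ≤ |A - A| ≤ |A|² - |A| + 1, i.e. 13 ≤ |A - A| ≤ 43.
Note: 0 ∈ A - A always (from a - a). The set is symmetric: if d ∈ A - A then -d ∈ A - A.
Enumerate nonzero differences d = a - a' with a > a' (then include -d):
Positive differences: {1, 2, 3, 4, 5, 6, 7, 8, 9, 10, 11, 12, 13, 14}
Full difference set: {0} ∪ (positive diffs) ∪ (negative diffs).
|A - A| = 1 + 2·14 = 29 (matches direct enumeration: 29).

|A - A| = 29


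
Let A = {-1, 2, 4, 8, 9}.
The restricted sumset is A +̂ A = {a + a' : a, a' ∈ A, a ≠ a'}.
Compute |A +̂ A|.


Restricted sumset: A +̂ A = {a + a' : a ∈ A, a' ∈ A, a ≠ a'}.
Equivalently, take A + A and drop any sum 2a that is achievable ONLY as a + a for a ∈ A (i.e. sums representable only with equal summands).
Enumerate pairs (a, a') with a < a' (symmetric, so each unordered pair gives one sum; this covers all a ≠ a'):
  -1 + 2 = 1
  -1 + 4 = 3
  -1 + 8 = 7
  -1 + 9 = 8
  2 + 4 = 6
  2 + 8 = 10
  2 + 9 = 11
  4 + 8 = 12
  4 + 9 = 13
  8 + 9 = 17
Collected distinct sums: {1, 3, 6, 7, 8, 10, 11, 12, 13, 17}
|A +̂ A| = 10
(Reference bound: |A +̂ A| ≥ 2|A| - 3 for |A| ≥ 2, with |A| = 5 giving ≥ 7.)

|A +̂ A| = 10


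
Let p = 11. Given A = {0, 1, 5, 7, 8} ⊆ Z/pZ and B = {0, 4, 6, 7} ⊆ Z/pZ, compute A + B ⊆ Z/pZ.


Work in Z/11Z: reduce every sum a + b modulo 11.
Enumerate all 20 pairs:
a = 0: 0+0=0, 0+4=4, 0+6=6, 0+7=7
a = 1: 1+0=1, 1+4=5, 1+6=7, 1+7=8
a = 5: 5+0=5, 5+4=9, 5+6=0, 5+7=1
a = 7: 7+0=7, 7+4=0, 7+6=2, 7+7=3
a = 8: 8+0=8, 8+4=1, 8+6=3, 8+7=4
Distinct residues collected: {0, 1, 2, 3, 4, 5, 6, 7, 8, 9}
|A + B| = 10 (out of 11 total residues).

A + B = {0, 1, 2, 3, 4, 5, 6, 7, 8, 9}


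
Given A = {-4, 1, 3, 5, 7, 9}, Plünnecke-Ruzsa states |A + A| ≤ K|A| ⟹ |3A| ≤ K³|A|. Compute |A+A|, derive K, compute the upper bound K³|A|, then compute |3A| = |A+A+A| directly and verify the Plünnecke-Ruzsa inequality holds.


|A| = 6.
Step 1: Compute A + A by enumerating all 36 pairs.
A + A = {-8, -3, -1, 1, 2, 3, 4, 5, 6, 8, 10, 12, 14, 16, 18}, so |A + A| = 15.
Step 2: Doubling constant K = |A + A|/|A| = 15/6 = 15/6 ≈ 2.5000.
Step 3: Plünnecke-Ruzsa gives |3A| ≤ K³·|A| = (2.5000)³ · 6 ≈ 93.7500.
Step 4: Compute 3A = A + A + A directly by enumerating all triples (a,b,c) ∈ A³; |3A| = 28.
Step 5: Check 28 ≤ 93.7500? Yes ✓.

K = 15/6, Plünnecke-Ruzsa bound K³|A| ≈ 93.7500, |3A| = 28, inequality holds.


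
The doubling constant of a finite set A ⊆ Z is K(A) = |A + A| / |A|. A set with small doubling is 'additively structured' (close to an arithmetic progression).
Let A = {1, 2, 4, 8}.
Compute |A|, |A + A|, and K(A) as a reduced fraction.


|A| = 4.
Compute A + A by enumerating all 16 pairs.
A + A = {2, 3, 4, 5, 6, 8, 9, 10, 12, 16}, so |A + A| = 10.
K = |A + A| / |A| = 10/4 = 5/2 ≈ 2.5000.
Reference: AP of size 4 gives K = 7/4 ≈ 1.7500; a fully generic set of size 4 gives K ≈ 2.5000.

|A| = 4, |A + A| = 10, K = 10/4 = 5/2.


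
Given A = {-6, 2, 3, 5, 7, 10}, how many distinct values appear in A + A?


A + A = {a + a' : a, a' ∈ A}; |A| = 6.
General bounds: 2|A| - 1 ≤ |A + A| ≤ |A|(|A|+1)/2, i.e. 11 ≤ |A + A| ≤ 21.
Lower bound 2|A|-1 is attained iff A is an arithmetic progression.
Enumerate sums a + a' for a ≤ a' (symmetric, so this suffices):
a = -6: -6+-6=-12, -6+2=-4, -6+3=-3, -6+5=-1, -6+7=1, -6+10=4
a = 2: 2+2=4, 2+3=5, 2+5=7, 2+7=9, 2+10=12
a = 3: 3+3=6, 3+5=8, 3+7=10, 3+10=13
a = 5: 5+5=10, 5+7=12, 5+10=15
a = 7: 7+7=14, 7+10=17
a = 10: 10+10=20
Distinct sums: {-12, -4, -3, -1, 1, 4, 5, 6, 7, 8, 9, 10, 12, 13, 14, 15, 17, 20}
|A + A| = 18

|A + A| = 18


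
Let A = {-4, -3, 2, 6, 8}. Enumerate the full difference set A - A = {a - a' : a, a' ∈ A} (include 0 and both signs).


A - A = {a - a' : a, a' ∈ A}.
Compute a - a' for each ordered pair (a, a'):
a = -4: -4--4=0, -4--3=-1, -4-2=-6, -4-6=-10, -4-8=-12
a = -3: -3--4=1, -3--3=0, -3-2=-5, -3-6=-9, -3-8=-11
a = 2: 2--4=6, 2--3=5, 2-2=0, 2-6=-4, 2-8=-6
a = 6: 6--4=10, 6--3=9, 6-2=4, 6-6=0, 6-8=-2
a = 8: 8--4=12, 8--3=11, 8-2=6, 8-6=2, 8-8=0
Collecting distinct values (and noting 0 appears from a-a):
A - A = {-12, -11, -10, -9, -6, -5, -4, -2, -1, 0, 1, 2, 4, 5, 6, 9, 10, 11, 12}
|A - A| = 19

A - A = {-12, -11, -10, -9, -6, -5, -4, -2, -1, 0, 1, 2, 4, 5, 6, 9, 10, 11, 12}


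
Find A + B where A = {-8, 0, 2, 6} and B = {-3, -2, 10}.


A + B = {a + b : a ∈ A, b ∈ B}.
Enumerate all |A|·|B| = 4·3 = 12 pairs (a, b) and collect distinct sums.
a = -8: -8+-3=-11, -8+-2=-10, -8+10=2
a = 0: 0+-3=-3, 0+-2=-2, 0+10=10
a = 2: 2+-3=-1, 2+-2=0, 2+10=12
a = 6: 6+-3=3, 6+-2=4, 6+10=16
Collecting distinct sums: A + B = {-11, -10, -3, -2, -1, 0, 2, 3, 4, 10, 12, 16}
|A + B| = 12

A + B = {-11, -10, -3, -2, -1, 0, 2, 3, 4, 10, 12, 16}


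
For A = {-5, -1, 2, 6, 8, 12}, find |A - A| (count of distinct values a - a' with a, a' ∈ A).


A - A = {a - a' : a, a' ∈ A}; |A| = 6.
Bounds: 2|A|-1 ≤ |A - A| ≤ |A|² - |A| + 1, i.e. 11 ≤ |A - A| ≤ 31.
Note: 0 ∈ A - A always (from a - a). The set is symmetric: if d ∈ A - A then -d ∈ A - A.
Enumerate nonzero differences d = a - a' with a > a' (then include -d):
Positive differences: {2, 3, 4, 6, 7, 9, 10, 11, 13, 17}
Full difference set: {0} ∪ (positive diffs) ∪ (negative diffs).
|A - A| = 1 + 2·10 = 21 (matches direct enumeration: 21).

|A - A| = 21


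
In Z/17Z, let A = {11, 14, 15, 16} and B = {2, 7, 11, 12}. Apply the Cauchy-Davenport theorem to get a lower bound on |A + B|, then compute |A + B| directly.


Cauchy-Davenport: |A + B| ≥ min(p, |A| + |B| - 1) for A, B nonempty in Z/pZ.
|A| = 4, |B| = 4, p = 17.
CD lower bound = min(17, 4 + 4 - 1) = min(17, 7) = 7.
Compute A + B mod 17 directly:
a = 11: 11+2=13, 11+7=1, 11+11=5, 11+12=6
a = 14: 14+2=16, 14+7=4, 14+11=8, 14+12=9
a = 15: 15+2=0, 15+7=5, 15+11=9, 15+12=10
a = 16: 16+2=1, 16+7=6, 16+11=10, 16+12=11
A + B = {0, 1, 4, 5, 6, 8, 9, 10, 11, 13, 16}, so |A + B| = 11.
Verify: 11 ≥ 7? Yes ✓.

CD lower bound = 7, actual |A + B| = 11.


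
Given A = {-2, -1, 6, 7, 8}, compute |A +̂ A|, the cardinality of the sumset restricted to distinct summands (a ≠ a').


Restricted sumset: A +̂ A = {a + a' : a ∈ A, a' ∈ A, a ≠ a'}.
Equivalently, take A + A and drop any sum 2a that is achievable ONLY as a + a for a ∈ A (i.e. sums representable only with equal summands).
Enumerate pairs (a, a') with a < a' (symmetric, so each unordered pair gives one sum; this covers all a ≠ a'):
  -2 + -1 = -3
  -2 + 6 = 4
  -2 + 7 = 5
  -2 + 8 = 6
  -1 + 6 = 5
  -1 + 7 = 6
  -1 + 8 = 7
  6 + 7 = 13
  6 + 8 = 14
  7 + 8 = 15
Collected distinct sums: {-3, 4, 5, 6, 7, 13, 14, 15}
|A +̂ A| = 8
(Reference bound: |A +̂ A| ≥ 2|A| - 3 for |A| ≥ 2, with |A| = 5 giving ≥ 7.)

|A +̂ A| = 8


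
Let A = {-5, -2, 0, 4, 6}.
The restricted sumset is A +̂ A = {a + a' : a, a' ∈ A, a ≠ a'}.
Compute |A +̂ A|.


Restricted sumset: A +̂ A = {a + a' : a ∈ A, a' ∈ A, a ≠ a'}.
Equivalently, take A + A and drop any sum 2a that is achievable ONLY as a + a for a ∈ A (i.e. sums representable only with equal summands).
Enumerate pairs (a, a') with a < a' (symmetric, so each unordered pair gives one sum; this covers all a ≠ a'):
  -5 + -2 = -7
  -5 + 0 = -5
  -5 + 4 = -1
  -5 + 6 = 1
  -2 + 0 = -2
  -2 + 4 = 2
  -2 + 6 = 4
  0 + 4 = 4
  0 + 6 = 6
  4 + 6 = 10
Collected distinct sums: {-7, -5, -2, -1, 1, 2, 4, 6, 10}
|A +̂ A| = 9
(Reference bound: |A +̂ A| ≥ 2|A| - 3 for |A| ≥ 2, with |A| = 5 giving ≥ 7.)

|A +̂ A| = 9


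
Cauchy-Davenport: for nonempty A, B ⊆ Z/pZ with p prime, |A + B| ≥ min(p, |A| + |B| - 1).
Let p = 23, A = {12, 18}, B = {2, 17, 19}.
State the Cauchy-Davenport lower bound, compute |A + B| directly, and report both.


Cauchy-Davenport: |A + B| ≥ min(p, |A| + |B| - 1) for A, B nonempty in Z/pZ.
|A| = 2, |B| = 3, p = 23.
CD lower bound = min(23, 2 + 3 - 1) = min(23, 4) = 4.
Compute A + B mod 23 directly:
a = 12: 12+2=14, 12+17=6, 12+19=8
a = 18: 18+2=20, 18+17=12, 18+19=14
A + B = {6, 8, 12, 14, 20}, so |A + B| = 5.
Verify: 5 ≥ 4? Yes ✓.

CD lower bound = 4, actual |A + B| = 5.


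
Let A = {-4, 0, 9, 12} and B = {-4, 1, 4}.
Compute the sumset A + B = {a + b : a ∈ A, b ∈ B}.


A + B = {a + b : a ∈ A, b ∈ B}.
Enumerate all |A|·|B| = 4·3 = 12 pairs (a, b) and collect distinct sums.
a = -4: -4+-4=-8, -4+1=-3, -4+4=0
a = 0: 0+-4=-4, 0+1=1, 0+4=4
a = 9: 9+-4=5, 9+1=10, 9+4=13
a = 12: 12+-4=8, 12+1=13, 12+4=16
Collecting distinct sums: A + B = {-8, -4, -3, 0, 1, 4, 5, 8, 10, 13, 16}
|A + B| = 11

A + B = {-8, -4, -3, 0, 1, 4, 5, 8, 10, 13, 16}


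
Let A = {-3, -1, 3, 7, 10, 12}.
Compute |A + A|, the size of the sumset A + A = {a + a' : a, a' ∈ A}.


A + A = {a + a' : a, a' ∈ A}; |A| = 6.
General bounds: 2|A| - 1 ≤ |A + A| ≤ |A|(|A|+1)/2, i.e. 11 ≤ |A + A| ≤ 21.
Lower bound 2|A|-1 is attained iff A is an arithmetic progression.
Enumerate sums a + a' for a ≤ a' (symmetric, so this suffices):
a = -3: -3+-3=-6, -3+-1=-4, -3+3=0, -3+7=4, -3+10=7, -3+12=9
a = -1: -1+-1=-2, -1+3=2, -1+7=6, -1+10=9, -1+12=11
a = 3: 3+3=6, 3+7=10, 3+10=13, 3+12=15
a = 7: 7+7=14, 7+10=17, 7+12=19
a = 10: 10+10=20, 10+12=22
a = 12: 12+12=24
Distinct sums: {-6, -4, -2, 0, 2, 4, 6, 7, 9, 10, 11, 13, 14, 15, 17, 19, 20, 22, 24}
|A + A| = 19

|A + A| = 19


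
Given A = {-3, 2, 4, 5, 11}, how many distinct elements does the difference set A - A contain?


A - A = {a - a' : a, a' ∈ A}; |A| = 5.
Bounds: 2|A|-1 ≤ |A - A| ≤ |A|² - |A| + 1, i.e. 9 ≤ |A - A| ≤ 21.
Note: 0 ∈ A - A always (from a - a). The set is symmetric: if d ∈ A - A then -d ∈ A - A.
Enumerate nonzero differences d = a - a' with a > a' (then include -d):
Positive differences: {1, 2, 3, 5, 6, 7, 8, 9, 14}
Full difference set: {0} ∪ (positive diffs) ∪ (negative diffs).
|A - A| = 1 + 2·9 = 19 (matches direct enumeration: 19).

|A - A| = 19


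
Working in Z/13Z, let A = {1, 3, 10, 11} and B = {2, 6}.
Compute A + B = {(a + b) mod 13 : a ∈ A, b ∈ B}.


Work in Z/13Z: reduce every sum a + b modulo 13.
Enumerate all 8 pairs:
a = 1: 1+2=3, 1+6=7
a = 3: 3+2=5, 3+6=9
a = 10: 10+2=12, 10+6=3
a = 11: 11+2=0, 11+6=4
Distinct residues collected: {0, 3, 4, 5, 7, 9, 12}
|A + B| = 7 (out of 13 total residues).

A + B = {0, 3, 4, 5, 7, 9, 12}


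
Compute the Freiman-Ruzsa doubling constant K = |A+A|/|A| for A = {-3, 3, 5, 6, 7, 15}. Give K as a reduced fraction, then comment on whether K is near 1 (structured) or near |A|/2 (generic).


|A| = 6.
Compute A + A by enumerating all 36 pairs.
A + A = {-6, 0, 2, 3, 4, 6, 8, 9, 10, 11, 12, 13, 14, 18, 20, 21, 22, 30}, so |A + A| = 18.
K = |A + A| / |A| = 18/6 = 3/1 ≈ 3.0000.
Reference: AP of size 6 gives K = 11/6 ≈ 1.8333; a fully generic set of size 6 gives K ≈ 3.5000.

|A| = 6, |A + A| = 18, K = 18/6 = 3/1.


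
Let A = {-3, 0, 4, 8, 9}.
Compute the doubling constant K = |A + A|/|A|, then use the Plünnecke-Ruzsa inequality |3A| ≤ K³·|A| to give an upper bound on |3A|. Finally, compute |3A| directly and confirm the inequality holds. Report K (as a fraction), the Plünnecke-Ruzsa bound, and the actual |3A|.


|A| = 5.
Step 1: Compute A + A by enumerating all 25 pairs.
A + A = {-6, -3, 0, 1, 4, 5, 6, 8, 9, 12, 13, 16, 17, 18}, so |A + A| = 14.
Step 2: Doubling constant K = |A + A|/|A| = 14/5 = 14/5 ≈ 2.8000.
Step 3: Plünnecke-Ruzsa gives |3A| ≤ K³·|A| = (2.8000)³ · 5 ≈ 109.7600.
Step 4: Compute 3A = A + A + A directly by enumerating all triples (a,b,c) ∈ A³; |3A| = 28.
Step 5: Check 28 ≤ 109.7600? Yes ✓.

K = 14/5, Plünnecke-Ruzsa bound K³|A| ≈ 109.7600, |3A| = 28, inequality holds.


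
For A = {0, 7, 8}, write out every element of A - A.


A - A = {a - a' : a, a' ∈ A}.
Compute a - a' for each ordered pair (a, a'):
a = 0: 0-0=0, 0-7=-7, 0-8=-8
a = 7: 7-0=7, 7-7=0, 7-8=-1
a = 8: 8-0=8, 8-7=1, 8-8=0
Collecting distinct values (and noting 0 appears from a-a):
A - A = {-8, -7, -1, 0, 1, 7, 8}
|A - A| = 7

A - A = {-8, -7, -1, 0, 1, 7, 8}


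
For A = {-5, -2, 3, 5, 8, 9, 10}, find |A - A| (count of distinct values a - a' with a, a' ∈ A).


A - A = {a - a' : a, a' ∈ A}; |A| = 7.
Bounds: 2|A|-1 ≤ |A - A| ≤ |A|² - |A| + 1, i.e. 13 ≤ |A - A| ≤ 43.
Note: 0 ∈ A - A always (from a - a). The set is symmetric: if d ∈ A - A then -d ∈ A - A.
Enumerate nonzero differences d = a - a' with a > a' (then include -d):
Positive differences: {1, 2, 3, 4, 5, 6, 7, 8, 10, 11, 12, 13, 14, 15}
Full difference set: {0} ∪ (positive diffs) ∪ (negative diffs).
|A - A| = 1 + 2·14 = 29 (matches direct enumeration: 29).

|A - A| = 29


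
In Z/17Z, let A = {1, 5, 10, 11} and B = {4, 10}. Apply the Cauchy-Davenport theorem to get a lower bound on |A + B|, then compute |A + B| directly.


Cauchy-Davenport: |A + B| ≥ min(p, |A| + |B| - 1) for A, B nonempty in Z/pZ.
|A| = 4, |B| = 2, p = 17.
CD lower bound = min(17, 4 + 2 - 1) = min(17, 5) = 5.
Compute A + B mod 17 directly:
a = 1: 1+4=5, 1+10=11
a = 5: 5+4=9, 5+10=15
a = 10: 10+4=14, 10+10=3
a = 11: 11+4=15, 11+10=4
A + B = {3, 4, 5, 9, 11, 14, 15}, so |A + B| = 7.
Verify: 7 ≥ 5? Yes ✓.

CD lower bound = 5, actual |A + B| = 7.


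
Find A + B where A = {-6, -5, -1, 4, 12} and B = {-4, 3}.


A + B = {a + b : a ∈ A, b ∈ B}.
Enumerate all |A|·|B| = 5·2 = 10 pairs (a, b) and collect distinct sums.
a = -6: -6+-4=-10, -6+3=-3
a = -5: -5+-4=-9, -5+3=-2
a = -1: -1+-4=-5, -1+3=2
a = 4: 4+-4=0, 4+3=7
a = 12: 12+-4=8, 12+3=15
Collecting distinct sums: A + B = {-10, -9, -5, -3, -2, 0, 2, 7, 8, 15}
|A + B| = 10

A + B = {-10, -9, -5, -3, -2, 0, 2, 7, 8, 15}


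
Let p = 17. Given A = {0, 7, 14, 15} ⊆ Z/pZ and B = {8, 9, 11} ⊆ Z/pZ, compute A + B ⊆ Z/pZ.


Work in Z/17Z: reduce every sum a + b modulo 17.
Enumerate all 12 pairs:
a = 0: 0+8=8, 0+9=9, 0+11=11
a = 7: 7+8=15, 7+9=16, 7+11=1
a = 14: 14+8=5, 14+9=6, 14+11=8
a = 15: 15+8=6, 15+9=7, 15+11=9
Distinct residues collected: {1, 5, 6, 7, 8, 9, 11, 15, 16}
|A + B| = 9 (out of 17 total residues).

A + B = {1, 5, 6, 7, 8, 9, 11, 15, 16}


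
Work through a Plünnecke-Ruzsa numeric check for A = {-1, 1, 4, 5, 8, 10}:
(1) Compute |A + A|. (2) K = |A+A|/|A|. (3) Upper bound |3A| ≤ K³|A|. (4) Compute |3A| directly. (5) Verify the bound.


|A| = 6.
Step 1: Compute A + A by enumerating all 36 pairs.
A + A = {-2, 0, 2, 3, 4, 5, 6, 7, 8, 9, 10, 11, 12, 13, 14, 15, 16, 18, 20}, so |A + A| = 19.
Step 2: Doubling constant K = |A + A|/|A| = 19/6 = 19/6 ≈ 3.1667.
Step 3: Plünnecke-Ruzsa gives |3A| ≤ K³·|A| = (3.1667)³ · 6 ≈ 190.5278.
Step 4: Compute 3A = A + A + A directly by enumerating all triples (a,b,c) ∈ A³; |3A| = 30.
Step 5: Check 30 ≤ 190.5278? Yes ✓.

K = 19/6, Plünnecke-Ruzsa bound K³|A| ≈ 190.5278, |3A| = 30, inequality holds.


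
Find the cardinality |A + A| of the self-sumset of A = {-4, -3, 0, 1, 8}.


A + A = {a + a' : a, a' ∈ A}; |A| = 5.
General bounds: 2|A| - 1 ≤ |A + A| ≤ |A|(|A|+1)/2, i.e. 9 ≤ |A + A| ≤ 15.
Lower bound 2|A|-1 is attained iff A is an arithmetic progression.
Enumerate sums a + a' for a ≤ a' (symmetric, so this suffices):
a = -4: -4+-4=-8, -4+-3=-7, -4+0=-4, -4+1=-3, -4+8=4
a = -3: -3+-3=-6, -3+0=-3, -3+1=-2, -3+8=5
a = 0: 0+0=0, 0+1=1, 0+8=8
a = 1: 1+1=2, 1+8=9
a = 8: 8+8=16
Distinct sums: {-8, -7, -6, -4, -3, -2, 0, 1, 2, 4, 5, 8, 9, 16}
|A + A| = 14

|A + A| = 14


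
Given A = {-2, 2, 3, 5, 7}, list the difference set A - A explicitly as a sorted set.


A - A = {a - a' : a, a' ∈ A}.
Compute a - a' for each ordered pair (a, a'):
a = -2: -2--2=0, -2-2=-4, -2-3=-5, -2-5=-7, -2-7=-9
a = 2: 2--2=4, 2-2=0, 2-3=-1, 2-5=-3, 2-7=-5
a = 3: 3--2=5, 3-2=1, 3-3=0, 3-5=-2, 3-7=-4
a = 5: 5--2=7, 5-2=3, 5-3=2, 5-5=0, 5-7=-2
a = 7: 7--2=9, 7-2=5, 7-3=4, 7-5=2, 7-7=0
Collecting distinct values (and noting 0 appears from a-a):
A - A = {-9, -7, -5, -4, -3, -2, -1, 0, 1, 2, 3, 4, 5, 7, 9}
|A - A| = 15

A - A = {-9, -7, -5, -4, -3, -2, -1, 0, 1, 2, 3, 4, 5, 7, 9}


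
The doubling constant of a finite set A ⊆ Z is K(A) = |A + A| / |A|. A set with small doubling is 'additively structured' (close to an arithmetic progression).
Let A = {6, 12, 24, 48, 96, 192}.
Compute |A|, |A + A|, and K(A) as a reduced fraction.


|A| = 6.
Compute A + A by enumerating all 36 pairs.
A + A = {12, 18, 24, 30, 36, 48, 54, 60, 72, 96, 102, 108, 120, 144, 192, 198, 204, 216, 240, 288, 384}, so |A + A| = 21.
K = |A + A| / |A| = 21/6 = 7/2 ≈ 3.5000.
Reference: AP of size 6 gives K = 11/6 ≈ 1.8333; a fully generic set of size 6 gives K ≈ 3.5000.

|A| = 6, |A + A| = 21, K = 21/6 = 7/2.


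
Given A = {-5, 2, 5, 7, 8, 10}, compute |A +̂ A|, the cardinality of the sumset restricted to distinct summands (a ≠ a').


Restricted sumset: A +̂ A = {a + a' : a ∈ A, a' ∈ A, a ≠ a'}.
Equivalently, take A + A and drop any sum 2a that is achievable ONLY as a + a for a ∈ A (i.e. sums representable only with equal summands).
Enumerate pairs (a, a') with a < a' (symmetric, so each unordered pair gives one sum; this covers all a ≠ a'):
  -5 + 2 = -3
  -5 + 5 = 0
  -5 + 7 = 2
  -5 + 8 = 3
  -5 + 10 = 5
  2 + 5 = 7
  2 + 7 = 9
  2 + 8 = 10
  2 + 10 = 12
  5 + 7 = 12
  5 + 8 = 13
  5 + 10 = 15
  7 + 8 = 15
  7 + 10 = 17
  8 + 10 = 18
Collected distinct sums: {-3, 0, 2, 3, 5, 7, 9, 10, 12, 13, 15, 17, 18}
|A +̂ A| = 13
(Reference bound: |A +̂ A| ≥ 2|A| - 3 for |A| ≥ 2, with |A| = 6 giving ≥ 9.)

|A +̂ A| = 13


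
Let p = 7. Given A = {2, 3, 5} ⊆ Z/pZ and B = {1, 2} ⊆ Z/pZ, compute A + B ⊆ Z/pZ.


Work in Z/7Z: reduce every sum a + b modulo 7.
Enumerate all 6 pairs:
a = 2: 2+1=3, 2+2=4
a = 3: 3+1=4, 3+2=5
a = 5: 5+1=6, 5+2=0
Distinct residues collected: {0, 3, 4, 5, 6}
|A + B| = 5 (out of 7 total residues).

A + B = {0, 3, 4, 5, 6}


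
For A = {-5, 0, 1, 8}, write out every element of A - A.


A - A = {a - a' : a, a' ∈ A}.
Compute a - a' for each ordered pair (a, a'):
a = -5: -5--5=0, -5-0=-5, -5-1=-6, -5-8=-13
a = 0: 0--5=5, 0-0=0, 0-1=-1, 0-8=-8
a = 1: 1--5=6, 1-0=1, 1-1=0, 1-8=-7
a = 8: 8--5=13, 8-0=8, 8-1=7, 8-8=0
Collecting distinct values (and noting 0 appears from a-a):
A - A = {-13, -8, -7, -6, -5, -1, 0, 1, 5, 6, 7, 8, 13}
|A - A| = 13

A - A = {-13, -8, -7, -6, -5, -1, 0, 1, 5, 6, 7, 8, 13}


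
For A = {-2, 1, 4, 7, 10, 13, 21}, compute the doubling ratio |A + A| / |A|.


|A| = 7.
Compute A + A by enumerating all 49 pairs.
A + A = {-4, -1, 2, 5, 8, 11, 14, 17, 19, 20, 22, 23, 25, 26, 28, 31, 34, 42}, so |A + A| = 18.
K = |A + A| / |A| = 18/7 (already in lowest terms) ≈ 2.5714.
Reference: AP of size 7 gives K = 13/7 ≈ 1.8571; a fully generic set of size 7 gives K ≈ 4.0000.

|A| = 7, |A + A| = 18, K = 18/7.


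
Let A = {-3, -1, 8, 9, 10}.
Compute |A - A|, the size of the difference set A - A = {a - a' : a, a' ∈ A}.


A - A = {a - a' : a, a' ∈ A}; |A| = 5.
Bounds: 2|A|-1 ≤ |A - A| ≤ |A|² - |A| + 1, i.e. 9 ≤ |A - A| ≤ 21.
Note: 0 ∈ A - A always (from a - a). The set is symmetric: if d ∈ A - A then -d ∈ A - A.
Enumerate nonzero differences d = a - a' with a > a' (then include -d):
Positive differences: {1, 2, 9, 10, 11, 12, 13}
Full difference set: {0} ∪ (positive diffs) ∪ (negative diffs).
|A - A| = 1 + 2·7 = 15 (matches direct enumeration: 15).

|A - A| = 15


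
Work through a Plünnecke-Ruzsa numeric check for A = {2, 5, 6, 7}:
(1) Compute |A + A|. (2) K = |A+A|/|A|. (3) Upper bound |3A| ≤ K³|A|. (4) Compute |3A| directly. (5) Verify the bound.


|A| = 4.
Step 1: Compute A + A by enumerating all 16 pairs.
A + A = {4, 7, 8, 9, 10, 11, 12, 13, 14}, so |A + A| = 9.
Step 2: Doubling constant K = |A + A|/|A| = 9/4 = 9/4 ≈ 2.2500.
Step 3: Plünnecke-Ruzsa gives |3A| ≤ K³·|A| = (2.2500)³ · 4 ≈ 45.5625.
Step 4: Compute 3A = A + A + A directly by enumerating all triples (a,b,c) ∈ A³; |3A| = 14.
Step 5: Check 14 ≤ 45.5625? Yes ✓.

K = 9/4, Plünnecke-Ruzsa bound K³|A| ≈ 45.5625, |3A| = 14, inequality holds.


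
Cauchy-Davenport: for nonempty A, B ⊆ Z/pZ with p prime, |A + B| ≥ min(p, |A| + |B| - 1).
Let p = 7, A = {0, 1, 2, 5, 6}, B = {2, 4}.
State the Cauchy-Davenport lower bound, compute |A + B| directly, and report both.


Cauchy-Davenport: |A + B| ≥ min(p, |A| + |B| - 1) for A, B nonempty in Z/pZ.
|A| = 5, |B| = 2, p = 7.
CD lower bound = min(7, 5 + 2 - 1) = min(7, 6) = 6.
Compute A + B mod 7 directly:
a = 0: 0+2=2, 0+4=4
a = 1: 1+2=3, 1+4=5
a = 2: 2+2=4, 2+4=6
a = 5: 5+2=0, 5+4=2
a = 6: 6+2=1, 6+4=3
A + B = {0, 1, 2, 3, 4, 5, 6}, so |A + B| = 7.
Verify: 7 ≥ 6? Yes ✓.

CD lower bound = 6, actual |A + B| = 7.


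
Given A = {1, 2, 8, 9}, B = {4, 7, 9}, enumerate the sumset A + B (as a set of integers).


A + B = {a + b : a ∈ A, b ∈ B}.
Enumerate all |A|·|B| = 4·3 = 12 pairs (a, b) and collect distinct sums.
a = 1: 1+4=5, 1+7=8, 1+9=10
a = 2: 2+4=6, 2+7=9, 2+9=11
a = 8: 8+4=12, 8+7=15, 8+9=17
a = 9: 9+4=13, 9+7=16, 9+9=18
Collecting distinct sums: A + B = {5, 6, 8, 9, 10, 11, 12, 13, 15, 16, 17, 18}
|A + B| = 12

A + B = {5, 6, 8, 9, 10, 11, 12, 13, 15, 16, 17, 18}


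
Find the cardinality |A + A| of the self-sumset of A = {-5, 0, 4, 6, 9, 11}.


A + A = {a + a' : a, a' ∈ A}; |A| = 6.
General bounds: 2|A| - 1 ≤ |A + A| ≤ |A|(|A|+1)/2, i.e. 11 ≤ |A + A| ≤ 21.
Lower bound 2|A|-1 is attained iff A is an arithmetic progression.
Enumerate sums a + a' for a ≤ a' (symmetric, so this suffices):
a = -5: -5+-5=-10, -5+0=-5, -5+4=-1, -5+6=1, -5+9=4, -5+11=6
a = 0: 0+0=0, 0+4=4, 0+6=6, 0+9=9, 0+11=11
a = 4: 4+4=8, 4+6=10, 4+9=13, 4+11=15
a = 6: 6+6=12, 6+9=15, 6+11=17
a = 9: 9+9=18, 9+11=20
a = 11: 11+11=22
Distinct sums: {-10, -5, -1, 0, 1, 4, 6, 8, 9, 10, 11, 12, 13, 15, 17, 18, 20, 22}
|A + A| = 18

|A + A| = 18


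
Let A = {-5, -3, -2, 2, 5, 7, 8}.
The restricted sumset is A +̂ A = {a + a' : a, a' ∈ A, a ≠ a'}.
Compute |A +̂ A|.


Restricted sumset: A +̂ A = {a + a' : a ∈ A, a' ∈ A, a ≠ a'}.
Equivalently, take A + A and drop any sum 2a that is achievable ONLY as a + a for a ∈ A (i.e. sums representable only with equal summands).
Enumerate pairs (a, a') with a < a' (symmetric, so each unordered pair gives one sum; this covers all a ≠ a'):
  -5 + -3 = -8
  -5 + -2 = -7
  -5 + 2 = -3
  -5 + 5 = 0
  -5 + 7 = 2
  -5 + 8 = 3
  -3 + -2 = -5
  -3 + 2 = -1
  -3 + 5 = 2
  -3 + 7 = 4
  -3 + 8 = 5
  -2 + 2 = 0
  -2 + 5 = 3
  -2 + 7 = 5
  -2 + 8 = 6
  2 + 5 = 7
  2 + 7 = 9
  2 + 8 = 10
  5 + 7 = 12
  5 + 8 = 13
  7 + 8 = 15
Collected distinct sums: {-8, -7, -5, -3, -1, 0, 2, 3, 4, 5, 6, 7, 9, 10, 12, 13, 15}
|A +̂ A| = 17
(Reference bound: |A +̂ A| ≥ 2|A| - 3 for |A| ≥ 2, with |A| = 7 giving ≥ 11.)

|A +̂ A| = 17


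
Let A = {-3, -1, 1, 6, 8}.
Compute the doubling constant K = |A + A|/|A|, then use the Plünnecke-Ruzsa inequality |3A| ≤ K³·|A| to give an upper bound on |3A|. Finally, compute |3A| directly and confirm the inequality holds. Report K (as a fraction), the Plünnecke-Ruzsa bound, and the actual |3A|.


|A| = 5.
Step 1: Compute A + A by enumerating all 25 pairs.
A + A = {-6, -4, -2, 0, 2, 3, 5, 7, 9, 12, 14, 16}, so |A + A| = 12.
Step 2: Doubling constant K = |A + A|/|A| = 12/5 = 12/5 ≈ 2.4000.
Step 3: Plünnecke-Ruzsa gives |3A| ≤ K³·|A| = (2.4000)³ · 5 ≈ 69.1200.
Step 4: Compute 3A = A + A + A directly by enumerating all triples (a,b,c) ∈ A³; |3A| = 22.
Step 5: Check 22 ≤ 69.1200? Yes ✓.

K = 12/5, Plünnecke-Ruzsa bound K³|A| ≈ 69.1200, |3A| = 22, inequality holds.


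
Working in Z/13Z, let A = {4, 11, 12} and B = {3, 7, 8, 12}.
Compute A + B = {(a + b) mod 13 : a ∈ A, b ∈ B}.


Work in Z/13Z: reduce every sum a + b modulo 13.
Enumerate all 12 pairs:
a = 4: 4+3=7, 4+7=11, 4+8=12, 4+12=3
a = 11: 11+3=1, 11+7=5, 11+8=6, 11+12=10
a = 12: 12+3=2, 12+7=6, 12+8=7, 12+12=11
Distinct residues collected: {1, 2, 3, 5, 6, 7, 10, 11, 12}
|A + B| = 9 (out of 13 total residues).

A + B = {1, 2, 3, 5, 6, 7, 10, 11, 12}


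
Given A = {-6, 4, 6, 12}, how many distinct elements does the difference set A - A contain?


A - A = {a - a' : a, a' ∈ A}; |A| = 4.
Bounds: 2|A|-1 ≤ |A - A| ≤ |A|² - |A| + 1, i.e. 7 ≤ |A - A| ≤ 13.
Note: 0 ∈ A - A always (from a - a). The set is symmetric: if d ∈ A - A then -d ∈ A - A.
Enumerate nonzero differences d = a - a' with a > a' (then include -d):
Positive differences: {2, 6, 8, 10, 12, 18}
Full difference set: {0} ∪ (positive diffs) ∪ (negative diffs).
|A - A| = 1 + 2·6 = 13 (matches direct enumeration: 13).

|A - A| = 13


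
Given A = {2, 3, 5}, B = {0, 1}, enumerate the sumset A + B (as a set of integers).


A + B = {a + b : a ∈ A, b ∈ B}.
Enumerate all |A|·|B| = 3·2 = 6 pairs (a, b) and collect distinct sums.
a = 2: 2+0=2, 2+1=3
a = 3: 3+0=3, 3+1=4
a = 5: 5+0=5, 5+1=6
Collecting distinct sums: A + B = {2, 3, 4, 5, 6}
|A + B| = 5

A + B = {2, 3, 4, 5, 6}


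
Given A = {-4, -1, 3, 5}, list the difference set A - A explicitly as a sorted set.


A - A = {a - a' : a, a' ∈ A}.
Compute a - a' for each ordered pair (a, a'):
a = -4: -4--4=0, -4--1=-3, -4-3=-7, -4-5=-9
a = -1: -1--4=3, -1--1=0, -1-3=-4, -1-5=-6
a = 3: 3--4=7, 3--1=4, 3-3=0, 3-5=-2
a = 5: 5--4=9, 5--1=6, 5-3=2, 5-5=0
Collecting distinct values (and noting 0 appears from a-a):
A - A = {-9, -7, -6, -4, -3, -2, 0, 2, 3, 4, 6, 7, 9}
|A - A| = 13

A - A = {-9, -7, -6, -4, -3, -2, 0, 2, 3, 4, 6, 7, 9}


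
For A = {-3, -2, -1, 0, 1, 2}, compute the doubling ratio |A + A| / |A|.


|A| = 6.
Compute A + A by enumerating all 36 pairs.
A + A = {-6, -5, -4, -3, -2, -1, 0, 1, 2, 3, 4}, so |A + A| = 11.
K = |A + A| / |A| = 11/6 (already in lowest terms) ≈ 1.8333.
Reference: AP of size 6 gives K = 11/6 ≈ 1.8333; a fully generic set of size 6 gives K ≈ 3.5000.

|A| = 6, |A + A| = 11, K = 11/6.


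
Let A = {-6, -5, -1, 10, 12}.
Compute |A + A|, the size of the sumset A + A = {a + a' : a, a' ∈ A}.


A + A = {a + a' : a, a' ∈ A}; |A| = 5.
General bounds: 2|A| - 1 ≤ |A + A| ≤ |A|(|A|+1)/2, i.e. 9 ≤ |A + A| ≤ 15.
Lower bound 2|A|-1 is attained iff A is an arithmetic progression.
Enumerate sums a + a' for a ≤ a' (symmetric, so this suffices):
a = -6: -6+-6=-12, -6+-5=-11, -6+-1=-7, -6+10=4, -6+12=6
a = -5: -5+-5=-10, -5+-1=-6, -5+10=5, -5+12=7
a = -1: -1+-1=-2, -1+10=9, -1+12=11
a = 10: 10+10=20, 10+12=22
a = 12: 12+12=24
Distinct sums: {-12, -11, -10, -7, -6, -2, 4, 5, 6, 7, 9, 11, 20, 22, 24}
|A + A| = 15

|A + A| = 15


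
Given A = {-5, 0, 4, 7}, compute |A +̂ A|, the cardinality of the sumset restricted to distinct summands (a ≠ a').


Restricted sumset: A +̂ A = {a + a' : a ∈ A, a' ∈ A, a ≠ a'}.
Equivalently, take A + A and drop any sum 2a that is achievable ONLY as a + a for a ∈ A (i.e. sums representable only with equal summands).
Enumerate pairs (a, a') with a < a' (symmetric, so each unordered pair gives one sum; this covers all a ≠ a'):
  -5 + 0 = -5
  -5 + 4 = -1
  -5 + 7 = 2
  0 + 4 = 4
  0 + 7 = 7
  4 + 7 = 11
Collected distinct sums: {-5, -1, 2, 4, 7, 11}
|A +̂ A| = 6
(Reference bound: |A +̂ A| ≥ 2|A| - 3 for |A| ≥ 2, with |A| = 4 giving ≥ 5.)

|A +̂ A| = 6


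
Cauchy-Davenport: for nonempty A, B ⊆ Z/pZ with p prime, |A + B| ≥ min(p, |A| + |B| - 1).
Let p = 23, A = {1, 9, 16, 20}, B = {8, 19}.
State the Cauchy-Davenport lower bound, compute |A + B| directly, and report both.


Cauchy-Davenport: |A + B| ≥ min(p, |A| + |B| - 1) for A, B nonempty in Z/pZ.
|A| = 4, |B| = 2, p = 23.
CD lower bound = min(23, 4 + 2 - 1) = min(23, 5) = 5.
Compute A + B mod 23 directly:
a = 1: 1+8=9, 1+19=20
a = 9: 9+8=17, 9+19=5
a = 16: 16+8=1, 16+19=12
a = 20: 20+8=5, 20+19=16
A + B = {1, 5, 9, 12, 16, 17, 20}, so |A + B| = 7.
Verify: 7 ≥ 5? Yes ✓.

CD lower bound = 5, actual |A + B| = 7.


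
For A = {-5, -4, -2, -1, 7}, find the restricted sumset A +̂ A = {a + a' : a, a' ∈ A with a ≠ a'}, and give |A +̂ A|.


Restricted sumset: A +̂ A = {a + a' : a ∈ A, a' ∈ A, a ≠ a'}.
Equivalently, take A + A and drop any sum 2a that is achievable ONLY as a + a for a ∈ A (i.e. sums representable only with equal summands).
Enumerate pairs (a, a') with a < a' (symmetric, so each unordered pair gives one sum; this covers all a ≠ a'):
  -5 + -4 = -9
  -5 + -2 = -7
  -5 + -1 = -6
  -5 + 7 = 2
  -4 + -2 = -6
  -4 + -1 = -5
  -4 + 7 = 3
  -2 + -1 = -3
  -2 + 7 = 5
  -1 + 7 = 6
Collected distinct sums: {-9, -7, -6, -5, -3, 2, 3, 5, 6}
|A +̂ A| = 9
(Reference bound: |A +̂ A| ≥ 2|A| - 3 for |A| ≥ 2, with |A| = 5 giving ≥ 7.)

|A +̂ A| = 9


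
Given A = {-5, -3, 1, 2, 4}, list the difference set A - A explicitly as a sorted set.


A - A = {a - a' : a, a' ∈ A}.
Compute a - a' for each ordered pair (a, a'):
a = -5: -5--5=0, -5--3=-2, -5-1=-6, -5-2=-7, -5-4=-9
a = -3: -3--5=2, -3--3=0, -3-1=-4, -3-2=-5, -3-4=-7
a = 1: 1--5=6, 1--3=4, 1-1=0, 1-2=-1, 1-4=-3
a = 2: 2--5=7, 2--3=5, 2-1=1, 2-2=0, 2-4=-2
a = 4: 4--5=9, 4--3=7, 4-1=3, 4-2=2, 4-4=0
Collecting distinct values (and noting 0 appears from a-a):
A - A = {-9, -7, -6, -5, -4, -3, -2, -1, 0, 1, 2, 3, 4, 5, 6, 7, 9}
|A - A| = 17

A - A = {-9, -7, -6, -5, -4, -3, -2, -1, 0, 1, 2, 3, 4, 5, 6, 7, 9}


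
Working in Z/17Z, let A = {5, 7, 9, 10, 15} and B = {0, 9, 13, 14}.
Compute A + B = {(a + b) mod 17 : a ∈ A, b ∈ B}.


Work in Z/17Z: reduce every sum a + b modulo 17.
Enumerate all 20 pairs:
a = 5: 5+0=5, 5+9=14, 5+13=1, 5+14=2
a = 7: 7+0=7, 7+9=16, 7+13=3, 7+14=4
a = 9: 9+0=9, 9+9=1, 9+13=5, 9+14=6
a = 10: 10+0=10, 10+9=2, 10+13=6, 10+14=7
a = 15: 15+0=15, 15+9=7, 15+13=11, 15+14=12
Distinct residues collected: {1, 2, 3, 4, 5, 6, 7, 9, 10, 11, 12, 14, 15, 16}
|A + B| = 14 (out of 17 total residues).

A + B = {1, 2, 3, 4, 5, 6, 7, 9, 10, 11, 12, 14, 15, 16}


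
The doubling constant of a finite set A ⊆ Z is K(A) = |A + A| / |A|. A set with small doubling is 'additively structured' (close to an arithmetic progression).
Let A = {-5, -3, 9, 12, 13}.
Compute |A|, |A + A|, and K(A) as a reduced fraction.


|A| = 5.
Compute A + A by enumerating all 25 pairs.
A + A = {-10, -8, -6, 4, 6, 7, 8, 9, 10, 18, 21, 22, 24, 25, 26}, so |A + A| = 15.
K = |A + A| / |A| = 15/5 = 3/1 ≈ 3.0000.
Reference: AP of size 5 gives K = 9/5 ≈ 1.8000; a fully generic set of size 5 gives K ≈ 3.0000.

|A| = 5, |A + A| = 15, K = 15/5 = 3/1.


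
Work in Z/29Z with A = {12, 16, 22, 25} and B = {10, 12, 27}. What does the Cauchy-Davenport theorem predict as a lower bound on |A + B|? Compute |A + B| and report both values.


Cauchy-Davenport: |A + B| ≥ min(p, |A| + |B| - 1) for A, B nonempty in Z/pZ.
|A| = 4, |B| = 3, p = 29.
CD lower bound = min(29, 4 + 3 - 1) = min(29, 6) = 6.
Compute A + B mod 29 directly:
a = 12: 12+10=22, 12+12=24, 12+27=10
a = 16: 16+10=26, 16+12=28, 16+27=14
a = 22: 22+10=3, 22+12=5, 22+27=20
a = 25: 25+10=6, 25+12=8, 25+27=23
A + B = {3, 5, 6, 8, 10, 14, 20, 22, 23, 24, 26, 28}, so |A + B| = 12.
Verify: 12 ≥ 6? Yes ✓.

CD lower bound = 6, actual |A + B| = 12.


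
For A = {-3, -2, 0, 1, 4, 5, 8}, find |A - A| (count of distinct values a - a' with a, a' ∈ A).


A - A = {a - a' : a, a' ∈ A}; |A| = 7.
Bounds: 2|A|-1 ≤ |A - A| ≤ |A|² - |A| + 1, i.e. 13 ≤ |A - A| ≤ 43.
Note: 0 ∈ A - A always (from a - a). The set is symmetric: if d ∈ A - A then -d ∈ A - A.
Enumerate nonzero differences d = a - a' with a > a' (then include -d):
Positive differences: {1, 2, 3, 4, 5, 6, 7, 8, 10, 11}
Full difference set: {0} ∪ (positive diffs) ∪ (negative diffs).
|A - A| = 1 + 2·10 = 21 (matches direct enumeration: 21).

|A - A| = 21
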